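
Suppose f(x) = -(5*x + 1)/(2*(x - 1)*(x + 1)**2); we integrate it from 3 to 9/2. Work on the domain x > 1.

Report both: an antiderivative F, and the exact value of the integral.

Antiderivative: F(x) = (-3*x*log(x - 1) + 3*x*log(x + 1) - 3*log(x - 1) + 3*log(x + 1) + 4)/(4*(x + 1)); value = -3*log(4)/4 - 3*log(7/2)/4 - 3/44 + 3*log(2)/4 + 3*log(11/2)/4

Factor the denominator (2*(x - 1)*(x + 1)**2) and decompose: f = 3/(4*(x + 1)) - 1/(x + 1)**2 - 3/(4*(x - 1)); each piece integrates to a log, atan, or power term.
F(x) = (-3*x*log(x - 1) + 3*x*log(x + 1) - 3*log(x - 1) + 3*log(x + 1) + 4)/(4*(x + 1)) is an antiderivative of f.
Check: d/dx[(-3*x*log(x - 1) + 3*x*log(x + 1) - 3*log(x - 1) + 3*log(x + 1) + 4)/(4*(x + 1))] = (-5*x - 1)/(2*x**3 + 2*x**2 - 2*x - 2), which equals f(x).
F(9/2) = -3*log(7/2)/4 + 2/11 + 3*log(11/2)/4; F(3) = -3*log(2)/4 + 1/4 + 3*log(4)/4.
Integral = F(9/2) - F(3) = -3*log(4)/4 - 3*log(7/2)/4 - 3/44 + 3*log(2)/4 + 3*log(11/2)/4.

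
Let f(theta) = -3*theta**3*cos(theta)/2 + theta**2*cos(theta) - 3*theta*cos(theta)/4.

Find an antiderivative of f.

An antiderivative is F(theta) = -(6*theta**3*sin(theta) - 4*theta**2*sin(theta) + 18*theta**2*cos(theta) - 33*theta*sin(theta) - 8*theta*cos(theta) + 8*sin(theta) - 33*cos(theta))/4.

Integrate term by term and add the pieces.
Check: d/dtheta[-(6*theta**3*sin(theta) - 4*theta**2*sin(theta) + 18*theta**2*cos(theta) - 33*theta*sin(theta) - 8*theta*cos(theta) + 8*sin(theta) - 33*cos(theta))/4] = -3*theta**3*cos(theta)/2 + theta**2*cos(theta) - 3*theta*cos(theta)/4 = f(theta).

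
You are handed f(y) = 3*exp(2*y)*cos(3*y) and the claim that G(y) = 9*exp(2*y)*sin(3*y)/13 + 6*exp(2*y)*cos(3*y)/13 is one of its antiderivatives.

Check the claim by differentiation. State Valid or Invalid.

d/dy[G] = 3*exp(2*y)*cos(3*y)
This equals f(y) exactly, so the claim holds.

Valid. The derivative of G reproduces f.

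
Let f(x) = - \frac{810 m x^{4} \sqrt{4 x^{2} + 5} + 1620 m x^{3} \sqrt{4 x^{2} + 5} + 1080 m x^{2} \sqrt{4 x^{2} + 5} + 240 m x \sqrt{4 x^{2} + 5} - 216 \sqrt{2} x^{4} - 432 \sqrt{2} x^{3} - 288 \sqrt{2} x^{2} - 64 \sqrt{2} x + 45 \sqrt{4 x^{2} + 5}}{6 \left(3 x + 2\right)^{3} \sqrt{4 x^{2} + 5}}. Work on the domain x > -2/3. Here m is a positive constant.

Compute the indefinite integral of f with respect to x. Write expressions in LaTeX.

F(x) = - \frac{270 m x^{4} + 360 m x^{3} + 120 m x^{2} - 36 \sqrt{2} x^{2} \sqrt{4 x^{2} + 5} - 48 \sqrt{2} x \sqrt{4 x^{2} + 5} - 16 \sqrt{2} \sqrt{4 x^{2} + 5} - 15}{12 \left(3 x + 2\right)^{2}} + C

A candidate is checked by its d/dx: the result must match f(x).
Check: d/dx[- \frac{270 m x^{4} + 360 m x^{3} + 120 m x^{2} - 36 \sqrt{2} x^{2} \sqrt{4 x^{2} + 5} - 48 \sqrt{2} x \sqrt{4 x^{2} + 5} - 16 \sqrt{2} \sqrt{4 x^{2} + 5} - 15}{12 \left(3 x + 2\right)^{2}}] = \frac{- 810 m x^{4} \sqrt{4 x^{2} + 5} - 1620 m x^{3} \sqrt{4 x^{2} + 5} - 1080 m x^{2} \sqrt{4 x^{2} + 5} - 240 m x \sqrt{4 x^{2} + 5} + 216 \sqrt{2} x^{4} + 432 \sqrt{2} x^{3} + 288 \sqrt{2} x^{2} + 64 \sqrt{2} x - 45 \sqrt{4 x^{2} + 5}}{162 x^{3} \sqrt{4 x^{2} + 5} + 324 x^{2} \sqrt{4 x^{2} + 5} + 216 x \sqrt{4 x^{2} + 5} + 48 \sqrt{4 x^{2} + 5}}, which equals f(x).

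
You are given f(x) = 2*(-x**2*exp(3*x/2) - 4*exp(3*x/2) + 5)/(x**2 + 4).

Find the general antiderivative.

For F(x) to be correct the identity F'(x) - f(x) = 0 must hold.
Check: d/dx[-4*exp(3*x/2)/3 + 5*atan(x/2)] = (-2*x**2*exp(3*x/2) - 8*exp(3*x/2) + 10)/(x**2 + 4), which equals f(x).

F(x) = -4*exp(3*x/2)/3 + 5*atan(x/2) + C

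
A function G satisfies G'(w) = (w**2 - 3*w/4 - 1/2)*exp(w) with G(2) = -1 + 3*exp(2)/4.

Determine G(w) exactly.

G(w) = ((4*w**2 - 11*w + 9)*exp(w) - 4)/4

G'(w) has the shape u'v + uv' for u = w**2 - 11*w/4 + 9/4 and v = exp(w) — it is the derivative of the product u*v.
A general antiderivative is (4*w**2 - 11*w + 9)*exp(w)/4 + C.
The condition gives C = -1 + 3*exp(2)/4 - (3*exp(2)/4) = -1.
So G(w) = ((4*w**2 - 11*w + 9)*exp(w) - 4)/4.
Check: d/dw[((4*w**2 - 11*w + 9)*exp(w) - 4)/4] = w**2*exp(w) - 3*w*exp(w)/4 - exp(w)/2, which equals G'(w).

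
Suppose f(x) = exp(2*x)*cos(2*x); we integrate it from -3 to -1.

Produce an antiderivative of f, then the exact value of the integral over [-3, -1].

Any candidate F(x) must reproduce f(x) exactly when differentiated.
F(x) = exp(2*x)*sin(2*x)/4 + exp(2*x)*cos(2*x)/4 is an antiderivative of f.
Check: d/dx[exp(2*x)*sin(2*x)/4 + exp(2*x)*cos(2*x)/4] = exp(2*x)*cos(2*x) = f(x).
F(-1) = -exp(-2)*sin(2)/4 + exp(-2)*cos(2)/4; F(-3) = -exp(-6)*sin(6)/4 + exp(-6)*cos(6)/4.
Integral = F(-1) - F(-3) = -exp(-2)*sin(2)/4 + exp(-2)*cos(2)/4 - exp(-6)*cos(6)/4 + exp(-6)*sin(6)/4.

Antiderivative: F(x) = exp(2*x)*sin(2*x)/4 + exp(2*x)*cos(2*x)/4; value = -exp(-2)*sin(2)/4 + exp(-2)*cos(2)/4 - exp(-6)*cos(6)/4 + exp(-6)*sin(6)/4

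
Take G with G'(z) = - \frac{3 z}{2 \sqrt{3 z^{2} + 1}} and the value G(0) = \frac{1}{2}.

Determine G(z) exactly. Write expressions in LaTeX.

G(z) = \frac{2 - \sqrt{3 z^{2} + 1}}{2}

G'(z) matches the chain-rule pattern g'(h)*h' with inner function h(z) = 3 z^{2} + 1; substituting u = h(z) collapses the integral.
A general antiderivative is - \frac{\sqrt{3 z^{2} + 1}}{2} + C.
The condition gives C = \frac{1}{2} - (- \frac{1}{2}) = 1.
So G(z) = \frac{2 - \sqrt{3 z^{2} + 1}}{2}.
Check: d/dz[\frac{2 - \sqrt{3 z^{2} + 1}}{2}] = - \frac{3 z}{2 \sqrt{3 z^{2} + 1}} = G'(z).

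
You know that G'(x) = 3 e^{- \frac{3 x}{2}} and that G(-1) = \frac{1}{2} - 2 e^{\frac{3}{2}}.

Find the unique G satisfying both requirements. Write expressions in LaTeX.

G(x) = \frac{\left(e^{\frac{3 x}{2}} - 4\right) e^{- \frac{3 x}{2}}}{2}

Recover the given G'(x) by differentiating a candidate G(x); any mismatch rules it out.
A general antiderivative is - 2 e^{- \frac{3 x}{2}} + C.
The condition gives C = \frac{1}{2} - 2 e^{\frac{3}{2}} - (- 2 e^{\frac{3}{2}}) = \frac{1}{2}.
So G(x) = \frac{\left(e^{\frac{3 x}{2}} - 4\right) e^{- \frac{3 x}{2}}}{2}.
Check: d/dx[\frac{\left(e^{\frac{3 x}{2}} - 4\right) e^{- \frac{3 x}{2}}}{2}] = 3 e^{- \frac{3 x}{2}} = G'(x).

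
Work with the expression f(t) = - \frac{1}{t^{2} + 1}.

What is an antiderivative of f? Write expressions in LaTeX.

An antiderivative is F(t) = - \operatorname{atan}{\left(t \right)}.

A candidate is checked by its d/dt: the result must match f(t).
Check: d/dt[- \operatorname{atan}{\left(t \right)}] = - \frac{1}{t^{2} + 1} = f(t).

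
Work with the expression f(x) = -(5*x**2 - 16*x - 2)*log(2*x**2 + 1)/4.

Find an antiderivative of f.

An antiderivative is F(x) = (20*x**3 - 144*x**2 + 6*x*(-5*x**2 + 24*x + 6)*log(2*x**2 + 1) - 102*x + 72*log(x**2 + 1/2) + 51*sqrt(2)*atan(sqrt(2)*x))/72.

A candidate is checked by its d/dx: the result must match f(x).
Check: d/dx[(20*x**3 - 144*x**2 + 6*x*(-5*x**2 + 24*x + 6)*log(2*x**2 + 1) - 102*x + 72*log(x**2 + 1/2) + 51*sqrt(2)*atan(sqrt(2)*x))/72] = -5*x**2*log(2*x**2 + 1)/4 + 4*x*log(2*x**2 + 1) + log(2*x**2 + 1)/2, which equals f(x).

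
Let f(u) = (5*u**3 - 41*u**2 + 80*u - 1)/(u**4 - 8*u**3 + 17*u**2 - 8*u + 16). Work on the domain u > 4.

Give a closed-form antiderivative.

An antiderivative is F(u) = 5*log(3*u**2 + 3)/2 + 1/(u - 4).

For F(u) to be correct the identity F'(u) - f(u) = 0 must hold.
Check: d/du[5*log(3*u**2 + 3)/2 + 1/(u - 4)] = (5*u**3 - 41*u**2 + 80*u - 1)/(u**4 - 8*u**3 + 17*u**2 - 8*u + 16) = f(u).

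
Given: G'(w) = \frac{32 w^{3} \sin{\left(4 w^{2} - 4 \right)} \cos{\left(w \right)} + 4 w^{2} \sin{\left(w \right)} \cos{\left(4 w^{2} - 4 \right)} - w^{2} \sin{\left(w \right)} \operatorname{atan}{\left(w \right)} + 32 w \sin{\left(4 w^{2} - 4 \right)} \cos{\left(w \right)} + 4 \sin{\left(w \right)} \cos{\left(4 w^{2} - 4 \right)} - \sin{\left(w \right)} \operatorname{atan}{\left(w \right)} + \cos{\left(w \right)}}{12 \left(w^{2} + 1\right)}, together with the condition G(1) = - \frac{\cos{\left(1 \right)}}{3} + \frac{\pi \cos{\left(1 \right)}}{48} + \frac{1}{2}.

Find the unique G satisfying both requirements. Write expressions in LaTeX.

Recognize the product-rule pattern: G'(w) = u'v + uv' with u = - \frac{\cos{\left(4 w^{2} - 4 \right)}}{3} + \frac{\operatorname{atan}{\left(w \right)}}{12}, v = \cos{\left(w \right)}, so integration by parts undoes it.
A general antiderivative is \frac{\left(- \cos{\left(4 w^{2} - 4 \right)} + \frac{\operatorname{atan}{\left(w \right)}}{4}\right) \cos{\left(w \right)}}{3} + C.
The condition gives C = - \frac{\cos{\left(1 \right)}}{3} + \frac{\pi \cos{\left(1 \right)}}{48} + \frac{1}{2} - (- \frac{\cos{\left(1 \right)}}{3} + \frac{\pi \cos{\left(1 \right)}}{48}) = \frac{1}{2}.
So G(w) = \frac{\left(- \cos{\left(4 w^{2} - 4 \right)} + \frac{\operatorname{atan}{\left(w \right)}}{4}\right) \cos{\left(w \right)}}{3} + \frac{1}{2}.
Check: d/dw[\frac{\left(- \cos{\left(4 w^{2} - 4 \right)} + \frac{\operatorname{atan}{\left(w \right)}}{4}\right) \cos{\left(w \right)}}{3} + \frac{1}{2}] = \frac{32 w^{3} \sin{\left(4 w^{2} - 4 \right)} \cos{\left(w \right)} + 4 w^{2} \sin{\left(w \right)} \cos{\left(4 w^{2} - 4 \right)} - w^{2} \sin{\left(w \right)} \operatorname{atan}{\left(w \right)} + 32 w \sin{\left(4 w^{2} - 4 \right)} \cos{\left(w \right)} + 4 \sin{\left(w \right)} \cos{\left(4 w^{2} - 4 \right)} - \sin{\left(w \right)} \operatorname{atan}{\left(w \right)} + \cos{\left(w \right)}}{12 w^{2} + 12}, which equals G'(w).

G(w) = \frac{\left(- \cos{\left(4 w^{2} - 4 \right)} + \frac{\operatorname{atan}{\left(w \right)}}{4}\right) \cos{\left(w \right)}}{3} + \frac{1}{2}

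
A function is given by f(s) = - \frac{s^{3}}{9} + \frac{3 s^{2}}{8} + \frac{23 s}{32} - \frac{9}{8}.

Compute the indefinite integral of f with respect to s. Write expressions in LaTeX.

The substitution u = - \frac{s^{2}}{3} + \frac{3 s}{4} + 3 works: f is exactly (dF/du)*(du/ds) for that inner function.
Check: d/ds[- \frac{s^{4}}{36} + \frac{s^{3}}{8} + \frac{23 s^{2}}{64} - \frac{9 s}{8}] = - \frac{s^{3}}{9} + \frac{3 s^{2}}{8} + \frac{23 s}{32} - \frac{9}{8} = f(s).

F(s) = - \frac{s^{4}}{36} + \frac{s^{3}}{8} + \frac{23 s^{2}}{64} - \frac{9 s}{8} + C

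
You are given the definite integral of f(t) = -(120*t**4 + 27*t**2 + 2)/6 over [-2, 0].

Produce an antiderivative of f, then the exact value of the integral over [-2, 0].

An antiderivative F(t) passes only if d/dt[F] lands on f(t) exactly.
F(t) = (-24*t**5 - 9*t**3 - 2*t - 6)/6 is an antiderivative of f.
Check: d/dt[(-24*t**5 - 9*t**3 - 2*t - 6)/6] = -20*t**4 - 9*t**2/2 - 1/3, which equals f(t).
F(0) = -1; F(-2) = 419/3.
Integral = F(0) - F(-2) = -422/3.

Antiderivative: F(t) = (-24*t**5 - 9*t**3 - 2*t - 6)/6; value = -422/3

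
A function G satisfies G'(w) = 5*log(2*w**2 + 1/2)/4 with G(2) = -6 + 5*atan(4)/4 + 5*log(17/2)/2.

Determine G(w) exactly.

A candidate passes only if d/dw[G] lands on the given G'(w) exactly.
A general antiderivative is 5*w*log(2*w**2 + 1/2)/4 - 5*w/2 + 5*atan(2*w)/4 + C.
The condition gives C = -6 + 5*atan(4)/4 + 5*log(17/2)/2 - (-5 + 5*atan(4)/4 + 5*log(17/2)/2) = -1.
So G(w) = (5*w*log(2*w**2 + 1/2) - 10*w + 5*atan(2*w) - 4)/4.
Check: d/dw[(5*w*log(2*w**2 + 1/2) - 10*w + 5*atan(2*w) - 4)/4] = 5*log(2*w**2 + 1/2)/4 = G'(w).

G(w) = (5*w*log(2*w**2 + 1/2) - 10*w + 5*atan(2*w) - 4)/4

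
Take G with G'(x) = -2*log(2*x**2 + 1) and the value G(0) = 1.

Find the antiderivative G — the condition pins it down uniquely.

Since d/dx undoes antidifferentiation here, G(x) must give back the stated G'(x).
A general antiderivative is -2*x*log(2*x**2 + 1) + 4*x - 2*sqrt(2)*atan(sqrt(2)*x) + C.
The condition gives C = 1 - (0) = 1.
So G(x) = -2*x*log(2*x**2 + 1) + 4*x - 2*sqrt(2)*atan(sqrt(2)*x) + 1.
Check: d/dx[-2*x*log(2*x**2 + 1) + 4*x - 2*sqrt(2)*atan(sqrt(2)*x) + 1] = -2*log(2*x**2 + 1) = G'(x).

G(x) = -2*x*log(2*x**2 + 1) + 4*x - 2*sqrt(2)*atan(sqrt(2)*x) + 1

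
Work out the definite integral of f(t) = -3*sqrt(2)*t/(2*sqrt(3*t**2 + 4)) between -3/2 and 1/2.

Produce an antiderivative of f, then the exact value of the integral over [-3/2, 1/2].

f matches the chain-rule pattern g'(h)*h' with inner function h(t) = 3*t**2/2 + 2; substituting u = h(t) collapses the integral.
F(t) = -sqrt(2)*sqrt(3*t**2 + 4)/2 is an antiderivative of f.
Check: d/dt[-sqrt(2)*sqrt(3*t**2 + 4)/2] = -3*sqrt(2)*t/(2*sqrt(3*t**2 + 4)) = f(t).
F(1/2) = -sqrt(38)/4; F(-3/2) = -sqrt(86)/4.
Integral = F(1/2) - F(-3/2) = -sqrt(38)/4 + sqrt(86)/4.

Antiderivative: F(t) = -sqrt(2)*sqrt(3*t**2 + 4)/2; value = -sqrt(38)/4 + sqrt(86)/4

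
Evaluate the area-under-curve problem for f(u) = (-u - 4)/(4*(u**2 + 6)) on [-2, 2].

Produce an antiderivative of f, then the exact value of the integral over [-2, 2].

Antiderivative: F(u) = -log(u**2 + 6)/8 - sqrt(6)*atan(sqrt(6)*u/6)/6; value = -sqrt(6)*atan(sqrt(6)/3)/3

For F(u) to be correct the identity F'(u) - f(u) = 0 must hold.
F(u) = -log(u**2 + 6)/8 - sqrt(6)*atan(sqrt(6)*u/6)/6 is an antiderivative of f.
Check: d/du[-log(u**2 + 6)/8 - sqrt(6)*atan(sqrt(6)*u/6)/6] = (-u - 4)/(4*u**2 + 24), which equals f(u).
F(2) = -log(10)/8 - sqrt(6)*atan(sqrt(6)/3)/6; F(-2) = -log(10)/8 + sqrt(6)*atan(sqrt(6)/3)/6.
Integral = F(2) - F(-2) = -sqrt(6)*atan(sqrt(6)/3)/3.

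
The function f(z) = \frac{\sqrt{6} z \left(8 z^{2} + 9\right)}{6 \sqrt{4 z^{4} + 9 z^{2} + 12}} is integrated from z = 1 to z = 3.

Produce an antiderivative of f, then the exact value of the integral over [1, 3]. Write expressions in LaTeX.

The substitution u = \frac{2 z^{4}}{3} + \frac{3 z^{2}}{2} + 2 works: f is exactly (dF/du)*(du/dz) for that inner function.
F(z) = \sqrt{\frac{2 z^{4}}{3} + \frac{3 z^{2}}{2} + 2} is an antiderivative of f.
Check: d/dz[\sqrt{\frac{2 z^{4}}{3} + \frac{3 z^{2}}{2} + 2}] = \frac{8 \sqrt{6} z^{3} + 9 \sqrt{6} z}{6 \sqrt{4 z^{4} + 9 z^{2} + 12}}, which equals f(z).
F(3) = \frac{\sqrt{278}}{2}; F(1) = \frac{5 \sqrt{6}}{6}.
Integral = F(3) - F(1) = - \frac{5 \sqrt{6}}{6} + \frac{\sqrt{278}}{2}.

Antiderivative: F(z) = \sqrt{\frac{2 z^{4}}{3} + \frac{3 z^{2}}{2} + 2}; value = - \frac{5 \sqrt{6}}{6} + \frac{\sqrt{278}}{2}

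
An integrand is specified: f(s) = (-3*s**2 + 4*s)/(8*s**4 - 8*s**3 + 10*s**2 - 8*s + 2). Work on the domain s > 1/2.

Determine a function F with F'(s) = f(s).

An antiderivative is F(s) = (-4*s*atan(s) + 2*atan(s) - 1)/(8*s - 4).

Whatever form F(s) takes, F'(s) = f(s) is non-negotiable.
Check: d/ds[(-4*s*atan(s) + 2*atan(s) - 1)/(8*s - 4)] = (-3*s**2 + 4*s)/(8*s**4 - 8*s**3 + 10*s**2 - 8*s + 2) = f(s).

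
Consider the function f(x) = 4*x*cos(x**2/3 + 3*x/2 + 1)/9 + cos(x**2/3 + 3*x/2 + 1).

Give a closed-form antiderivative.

An antiderivative is F(x) = 2*sin(x**2/3 + 3*x/2 + 1)/3.

f matches the chain-rule pattern g'(h)*h' with inner function h(x) = x**2/3 + 3*x/2 + 1; substituting u = h(x) collapses the integral.
Check: d/dx[2*sin(x**2/3 + 3*x/2 + 1)/3] = 4*x*cos(x**2/3 + 3*x/2 + 1)/9 + cos(x**2/3 + 3*x/2 + 1) = f(x).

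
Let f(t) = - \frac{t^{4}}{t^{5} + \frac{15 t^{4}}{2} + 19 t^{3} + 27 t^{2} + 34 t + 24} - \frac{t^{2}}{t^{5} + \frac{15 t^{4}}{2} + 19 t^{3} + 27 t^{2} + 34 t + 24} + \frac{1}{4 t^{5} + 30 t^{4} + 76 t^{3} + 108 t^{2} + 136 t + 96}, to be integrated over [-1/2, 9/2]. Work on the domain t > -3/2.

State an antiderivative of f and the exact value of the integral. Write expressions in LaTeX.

Antiderivative: F(t) = - \frac{113 \log{\left(t + \frac{3}{2} \right)}}{85} + \frac{79 \log{\left(t + 2 \right)}}{24} - \frac{1087 \log{\left(t + 4 \right)}}{360} + \frac{35 \log{\left(t^{2} + 2 \right)}}{1224} + \frac{7 \sqrt{2} \operatorname{atan}{\left(\frac{\sqrt{2} t}{2} \right)}}{1224}; value = - \frac{1087 \log{\left(\frac{17}{2} \right)}}{360} - \frac{113 \log{\left(6 \right)}}{85} - \frac{79 \log{\left(\frac{3}{2} \right)}}{24} - \frac{35 \log{\left(\frac{9}{4} \right)}}{1224} + \frac{7 \sqrt{2} \operatorname{atan}{\left(\frac{\sqrt{2}}{4} \right)}}{1224} + \frac{7 \sqrt{2} \operatorname{atan}{\left(\frac{9 \sqrt{2}}{4} \right)}}{1224} + \frac{35 \log{\left(\frac{89}{4} \right)}}{1224} + \frac{1087 \log{\left(\frac{7}{2} \right)}}{360} + \frac{79 \log{\left(\frac{13}{2} \right)}}{24}

Factor the denominator (2 \left(t + 2\right) \left(t + 4\right) \left(2 t + 3\right) \left(t^{2} + 2\right)) and decompose: f = \frac{7 \left(5 t + 1\right)}{612 \left(t^{2} + 2\right)} - \frac{226}{85 \left(2 t + 3\right)} - \frac{1087}{360 \left(t + 4\right)} + \frac{79}{24 \left(t + 2\right)}; each piece integrates to a log, atan, or power term.
F(t) = - \frac{113 \log{\left(t + \frac{3}{2} \right)}}{85} + \frac{79 \log{\left(t + 2 \right)}}{24} - \frac{1087 \log{\left(t + 4 \right)}}{360} + \frac{35 \log{\left(t^{2} + 2 \right)}}{1224} + \frac{7 \sqrt{2} \operatorname{atan}{\left(\frac{\sqrt{2} t}{2} \right)}}{1224} is an antiderivative of f.
Check: d/dt[- \frac{113 \log{\left(t + \frac{3}{2} \right)}}{85} + \frac{79 \log{\left(t + 2 \right)}}{24} - \frac{1087 \log{\left(t + 4 \right)}}{360} + \frac{35 \log{\left(t^{2} + 2 \right)}}{1224} + \frac{7 \sqrt{2} \operatorname{atan}{\left(\frac{\sqrt{2} t}{2} \right)}}{1224}] = \frac{- 4 t^{4} - 4 t^{2} + 1}{4 t^{5} + 30 t^{4} + 76 t^{3} + 108 t^{2} + 136 t + 96}, which equals f(t).
F(9/2) = - \frac{1087 \log{\left(\frac{17}{2} \right)}}{360} - \frac{113 \log{\left(6 \right)}}{85} + \frac{7 \sqrt{2} \operatorname{atan}{\left(\frac{9 \sqrt{2}}{4} \right)}}{1224} + \frac{35 \log{\left(\frac{89}{4} \right)}}{1224} + \frac{79 \log{\left(\frac{13}{2} \right)}}{24}; F(-1/2) = - \frac{1087 \log{\left(\frac{7}{2} \right)}}{360} - \frac{7 \sqrt{2} \operatorname{atan}{\left(\frac{\sqrt{2}}{4} \right)}}{1224} + \frac{35 \log{\left(\frac{9}{4} \right)}}{1224} + \frac{79 \log{\left(\frac{3}{2} \right)}}{24}.
Integral = F(9/2) - F(-1/2) = - \frac{1087 \log{\left(\frac{17}{2} \right)}}{360} - \frac{113 \log{\left(6 \right)}}{85} - \frac{79 \log{\left(\frac{3}{2} \right)}}{24} - \frac{35 \log{\left(\frac{9}{4} \right)}}{1224} + \frac{7 \sqrt{2} \operatorname{atan}{\left(\frac{\sqrt{2}}{4} \right)}}{1224} + \frac{7 \sqrt{2} \operatorname{atan}{\left(\frac{9 \sqrt{2}}{4} \right)}}{1224} + \frac{35 \log{\left(\frac{89}{4} \right)}}{1224} + \frac{1087 \log{\left(\frac{7}{2} \right)}}{360} + \frac{79 \log{\left(\frac{13}{2} \right)}}{24}.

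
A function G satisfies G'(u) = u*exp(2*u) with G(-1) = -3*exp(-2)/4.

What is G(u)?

Recognize the product-rule pattern: G'(u) = v'r + vr' with v = u/2 - 1/4, r = exp(2*u), so integration by parts undoes it.
A general antiderivative is (2*u - 1)*exp(2*u)/4 + C.
The condition gives C = -3*exp(-2)/4 - (-3*exp(-2)/4) = 0.
So G(u) = (2*u - 1)*exp(2*u)/4.
Check: d/du[(2*u - 1)*exp(2*u)/4] = u*exp(2*u) = G'(u).

G(u) = (2*u - 1)*exp(2*u)/4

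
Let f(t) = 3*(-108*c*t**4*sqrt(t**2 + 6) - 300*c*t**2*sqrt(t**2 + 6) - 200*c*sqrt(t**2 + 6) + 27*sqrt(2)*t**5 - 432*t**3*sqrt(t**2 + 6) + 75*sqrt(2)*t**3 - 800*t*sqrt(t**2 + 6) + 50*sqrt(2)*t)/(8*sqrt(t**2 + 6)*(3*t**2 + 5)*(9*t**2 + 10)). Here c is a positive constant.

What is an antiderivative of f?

An antiderivative is F(t) = (-12*c*t + 3*sqrt(2)*sqrt(t**2 + 6) - 32*log(3*t**2/2 + 5/3) + 8*log(3*t**2/2 + 5/2))/8.

Whatever form F(t) takes, F'(t) = f(t) is non-negotiable.
Check: d/dt[(-12*c*t + 3*sqrt(2)*sqrt(t**2 + 6) - 32*log(3*t**2/2 + 5/3) + 8*log(3*t**2/2 + 5/2))/8] = (-324*c*t**4*sqrt(t**2 + 6) - 900*c*t**2*sqrt(t**2 + 6) - 600*c*sqrt(t**2 + 6) + 81*sqrt(2)*t**5 - 1296*t**3*sqrt(t**2 + 6) + 225*sqrt(2)*t**3 - 2400*t*sqrt(t**2 + 6) + 150*sqrt(2)*t)/(216*t**4*sqrt(t**2 + 6) + 600*t**2*sqrt(t**2 + 6) + 400*sqrt(t**2 + 6)), which equals f(t).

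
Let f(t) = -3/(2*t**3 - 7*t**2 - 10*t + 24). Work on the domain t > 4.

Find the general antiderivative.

Factor the denominator ((t - 4)*(t + 2)*(2*t - 3)) and decompose: f = 12/(35*(2*t - 3)) - 1/(14*(t + 2)) - 1/(10*(t - 4)); each piece integrates to a log, atan, or power term.
Check: d/dt[-(7*log(t - 4) - 12*log(t - 3/2) + 5*log(t + 2))/70] = -3/(2*t**3 - 7*t**2 - 10*t + 24) = f(t).

F(t) = -(7*log(t - 4) - 12*log(t - 3/2) + 5*log(t + 2))/70 + C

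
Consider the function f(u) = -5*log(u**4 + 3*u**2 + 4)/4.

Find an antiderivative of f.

Any candidate F(u) must reproduce f(u) exactly when differentiated.
Check: d/du[-5*u*log(u**4 + 3*u**2 + 4)/4 + 5*u + 5*log(u**2 - u + 2)/8 - 5*log(u**2 + u + 2)/8 - 5*sqrt(7)*atan(2*sqrt(7)*u/7 - sqrt(7)/7)/4 - 5*sqrt(7)*atan(2*sqrt(7)*u/7 + sqrt(7)/7)/4] = -5*log(u**4 + 3*u**2 + 4)/4 = f(u).

An antiderivative is F(u) = -5*u*log(u**4 + 3*u**2 + 4)/4 + 5*u + 5*log(u**2 - u + 2)/8 - 5*log(u**2 + u + 2)/8 - 5*sqrt(7)*atan(2*sqrt(7)*u/7 - sqrt(7)/7)/4 - 5*sqrt(7)*atan(2*sqrt(7)*u/7 + sqrt(7)/7)/4.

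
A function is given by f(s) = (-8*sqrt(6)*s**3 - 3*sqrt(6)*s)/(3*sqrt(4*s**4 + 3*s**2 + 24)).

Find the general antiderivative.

F(s) = -sqrt(6)*sqrt(4*s**4 + 3*s**2 + 24)/3 + C

The substitution u = 2*s**4/3 + s**2/2 + 4 works: f is exactly (dF/du)*(du/ds) for that inner function.
Check: d/ds[-sqrt(6)*sqrt(4*s**4 + 3*s**2 + 24)/3] = (-8*sqrt(6)*s**3 - 3*sqrt(6)*s)/(3*sqrt(4*s**4 + 3*s**2 + 24)) = f(s).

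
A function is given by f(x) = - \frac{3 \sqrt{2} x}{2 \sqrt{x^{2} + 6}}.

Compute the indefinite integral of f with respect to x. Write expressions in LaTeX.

F(x) = - \frac{3 \sqrt{2} \sqrt{x^{2} + 6}}{2} + C

f matches the chain-rule pattern g'(h)*h' with inner function h(x) = \frac{x^{2}}{2} + 3; substituting u = h(x) collapses the integral.
Check: d/dx[- \frac{3 \sqrt{2} \sqrt{x^{2} + 6}}{2}] = - \frac{3 \sqrt{2} x}{2 \sqrt{x^{2} + 6}} = f(x).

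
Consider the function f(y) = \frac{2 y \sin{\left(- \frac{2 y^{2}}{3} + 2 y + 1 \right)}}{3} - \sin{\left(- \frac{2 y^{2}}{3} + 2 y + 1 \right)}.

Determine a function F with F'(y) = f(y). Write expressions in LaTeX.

f matches the chain-rule pattern g'(h)*h' with inner function h(y) = - \frac{2 y^{2}}{3} + 2 y + 1; substituting u = h(y) collapses the integral.
Check: d/dy[\frac{\cos{\left(- \frac{2 y^{2}}{3} + 2 y + 1 \right)}}{2}] = \frac{2 y \sin{\left(- \frac{2 y^{2}}{3} + 2 y + 1 \right)}}{3} - \sin{\left(- \frac{2 y^{2}}{3} + 2 y + 1 \right)} = f(y).

An antiderivative is F(y) = \frac{\cos{\left(- \frac{2 y^{2}}{3} + 2 y + 1 \right)}}{2}.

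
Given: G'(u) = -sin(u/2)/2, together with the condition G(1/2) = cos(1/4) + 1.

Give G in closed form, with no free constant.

G(u) = cos(u/2) + 1

Recover the given G'(u) by differentiating a candidate G(u); any mismatch rules it out.
A general antiderivative is cos(u/2) + C.
The condition gives C = cos(1/4) + 1 - (cos(1/4)) = 1.
So G(u) = cos(u/2) + 1.
Check: d/du[cos(u/2) + 1] = -sin(u/2)/2 = G'(u).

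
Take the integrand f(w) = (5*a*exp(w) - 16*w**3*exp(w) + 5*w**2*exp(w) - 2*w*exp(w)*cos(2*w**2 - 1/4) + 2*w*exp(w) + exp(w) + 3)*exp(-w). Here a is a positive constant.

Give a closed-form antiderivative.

An antiderivative is F(w) = (30*a*w*exp(w) - 24*w**4*exp(w) + 10*w**3*exp(w) + 6*w**2*exp(w) + 6*w*exp(w) - 3*exp(w)*sin(2*w**2 - 1/4) - 18)*exp(-w)/6.

Whatever form F(w) takes, F'(w) = f(w) is non-negotiable.
Check: d/dw[(30*a*w*exp(w) - 24*w**4*exp(w) + 10*w**3*exp(w) + 6*w**2*exp(w) + 6*w*exp(w) - 3*exp(w)*sin(2*w**2 - 1/4) - 18)*exp(-w)/6] = (5*a*exp(w) - 16*w**3*exp(w) + 5*w**2*exp(w) - 2*w*exp(w)*cos(2*w**2 - 1/4) + 2*w*exp(w) + exp(w) + 3)*exp(-w) = f(w).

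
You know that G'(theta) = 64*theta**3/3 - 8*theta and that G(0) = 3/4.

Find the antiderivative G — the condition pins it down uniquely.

G(theta) = 16*theta**4/3 - 4*theta**2 + 3/4

The substitution u = 3/4 - 2*theta**2 works: G'(theta) is exactly (dG/du)*(du/dtheta) for that inner function.
A general antiderivative is 4*(3/4 - 2*theta**2)**2/3 + C.
The condition gives C = 3/4 - (3/4) = 0.
So G(theta) = 16*theta**4/3 - 4*theta**2 + 3/4.
Check: d/dtheta[16*theta**4/3 - 4*theta**2 + 3/4] = 64*theta**3/3 - 8*theta = G'(theta).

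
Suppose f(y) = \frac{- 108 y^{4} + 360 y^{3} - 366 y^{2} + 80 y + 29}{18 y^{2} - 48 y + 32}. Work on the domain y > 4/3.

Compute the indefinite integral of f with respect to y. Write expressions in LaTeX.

F(y) = - \frac{24 y^{4} - 56 y^{3} + 20 y^{2} + y + 18}{4 \left(3 y - 4\right)} + C

Any candidate F(y) must reproduce f(y) exactly when differentiated.
Check: d/dy[- \frac{24 y^{4} - 56 y^{3} + 20 y^{2} + y + 18}{4 \left(3 y - 4\right)}] = \frac{- 108 y^{4} + 360 y^{3} - 366 y^{2} + 80 y + 29}{18 y^{2} - 48 y + 32} = f(y).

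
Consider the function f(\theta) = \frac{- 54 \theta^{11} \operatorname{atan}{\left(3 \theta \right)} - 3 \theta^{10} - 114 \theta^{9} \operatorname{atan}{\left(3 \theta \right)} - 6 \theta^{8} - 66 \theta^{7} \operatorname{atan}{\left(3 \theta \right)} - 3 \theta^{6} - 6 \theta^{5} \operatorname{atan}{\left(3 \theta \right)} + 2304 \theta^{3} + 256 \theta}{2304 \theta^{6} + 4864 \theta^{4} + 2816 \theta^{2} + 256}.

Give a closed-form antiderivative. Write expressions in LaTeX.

An antiderivative is F(\theta) = \frac{- \theta^{6} \left(\theta^{2} + 1\right) \operatorname{atan}{\left(3 \theta \right)} - 128}{256 \left(\theta^{2} + 1\right)}.

Differentiate the proposed F(\theta) back; it has to land on f(\theta) exactly.
Check: d/d\theta[\frac{- \theta^{6} \left(\theta^{2} + 1\right) \operatorname{atan}{\left(3 \theta \right)} - 128}{256 \left(\theta^{2} + 1\right)}] = \frac{- 54 \theta^{11} \operatorname{atan}{\left(3 \theta \right)} - 3 \theta^{10} - 114 \theta^{9} \operatorname{atan}{\left(3 \theta \right)} - 6 \theta^{8} - 66 \theta^{7} \operatorname{atan}{\left(3 \theta \right)} - 3 \theta^{6} - 6 \theta^{5} \operatorname{atan}{\left(3 \theta \right)} + 2304 \theta^{3} + 256 \theta}{2304 \theta^{6} + 4864 \theta^{4} + 2816 \theta^{2} + 256} = f(\theta).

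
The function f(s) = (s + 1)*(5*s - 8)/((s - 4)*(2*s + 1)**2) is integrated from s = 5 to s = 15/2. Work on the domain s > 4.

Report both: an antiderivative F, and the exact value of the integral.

Antiderivative: F(s) = (160*s*log(s - 4) + 110*s*log(s + 1/2) + 80*log(s - 4) + 55*log(s + 1/2) - 63)/(216*s + 108); value = -55*log(11/2)/108 + 35/2112 + 20*log(7/2)/27 + 55*log(8)/108

Factor the denominator ((s - 4)*(2*s + 1)**2) and decompose: f = 55/(54*(2*s + 1)) + 7/(6*(2*s + 1)**2) + 20/(27*(s - 4)); each piece integrates to a log, atan, or power term.
F(s) = (160*s*log(s - 4) + 110*s*log(s + 1/2) + 80*log(s - 4) + 55*log(s + 1/2) - 63)/(216*s + 108) is an antiderivative of f.
Check: d/ds[(160*s*log(s - 4) + 110*s*log(s + 1/2) + 80*log(s - 4) + 55*log(s + 1/2) - 63)/(216*s + 108)] = (5*s**2 - 3*s - 8)/(4*s**3 - 12*s**2 - 15*s - 4), which equals f(s).
F(15/2) = -7/192 + 20*log(7/2)/27 + 55*log(8)/108; F(5) = -7/132 + 55*log(11/2)/108.
Integral = F(15/2) - F(5) = -55*log(11/2)/108 + 35/2112 + 20*log(7/2)/27 + 55*log(8)/108.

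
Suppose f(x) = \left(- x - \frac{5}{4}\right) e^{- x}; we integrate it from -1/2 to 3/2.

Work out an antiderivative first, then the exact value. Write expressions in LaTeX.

Recognize the product-rule pattern: f = u'v + uv' with u = x + \frac{9}{4}, v = e^{- x}, so integration by parts undoes it.
F(x) = \frac{\left(4 x + 9\right) e^{- x}}{4} is an antiderivative of f.
Check: d/dx[\frac{\left(4 x + 9\right) e^{- x}}{4}] = \frac{\left(- 4 x - 5\right) e^{- x}}{4}, which equals f(x).
F(3/2) = \frac{15}{4 e^{\frac{3}{2}}}; F(-1/2) = \frac{7 e^{\frac{1}{2}}}{4}.
Integral = F(3/2) - F(-1/2) = - \frac{7 e^{\frac{1}{2}}}{4} + \frac{15}{4 e^{\frac{3}{2}}}.

Antiderivative: F(x) = \frac{\left(4 x + 9\right) e^{- x}}{4}; value = - \frac{7 e^{\frac{1}{2}}}{4} + \frac{15}{4 e^{\frac{3}{2}}}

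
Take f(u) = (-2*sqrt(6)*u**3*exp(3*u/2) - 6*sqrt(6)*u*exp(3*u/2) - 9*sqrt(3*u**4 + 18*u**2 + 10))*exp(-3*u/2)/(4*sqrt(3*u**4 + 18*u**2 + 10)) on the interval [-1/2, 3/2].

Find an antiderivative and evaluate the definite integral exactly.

Antiderivative: F(u) = -sqrt(u**4/2 + 3*u**2 + 5/3)/2 + 3*exp(-3*u/2)/2; value = -3*exp(3/4)/2 - sqrt(6306)/48 + 3*exp(-9/4)/2 + sqrt(1410)/48

Differentiate the proposed F(u) back; it has to land on f(u) exactly.
F(u) = -sqrt(u**4/2 + 3*u**2 + 5/3)/2 + 3*exp(-3*u/2)/2 is an antiderivative of f.
Check: d/du[-sqrt(u**4/2 + 3*u**2 + 5/3)/2 + 3*exp(-3*u/2)/2] = (-2*sqrt(6)*u**3*exp(3*u/2) - 6*sqrt(6)*u*exp(3*u/2) - 9*sqrt(3*u**4 + 18*u**2 + 10))*exp(-3*u/2)/(4*sqrt(3*u**4 + 18*u**2 + 10)) = f(u).
F(3/2) = -sqrt(6306)/48 + 3*exp(-9/4)/2; F(-1/2) = -sqrt(1410)/48 + 3*exp(3/4)/2.
Integral = F(3/2) - F(-1/2) = -3*exp(3/4)/2 - sqrt(6306)/48 + 3*exp(-9/4)/2 + sqrt(1410)/48.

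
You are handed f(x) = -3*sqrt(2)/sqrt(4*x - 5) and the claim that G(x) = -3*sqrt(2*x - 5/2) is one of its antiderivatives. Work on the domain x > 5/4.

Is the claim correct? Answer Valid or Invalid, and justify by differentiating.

d/dx[G] = -3*sqrt(2)/sqrt(4*x - 5)
This equals f(x) exactly, so the claim holds.

Valid: G'(x) = f(x).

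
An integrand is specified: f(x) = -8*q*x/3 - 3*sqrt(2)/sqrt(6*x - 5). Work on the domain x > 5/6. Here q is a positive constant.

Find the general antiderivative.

F(x) = -4*q*x**2/3 - 2*sqrt(3*x - 5/2) + C

Integrate term by term and add the pieces.
Check: d/dx[-4*q*x**2/3 - 2*sqrt(3*x - 5/2)] = (-8*q*x*sqrt(6*x - 5) - 9*sqrt(2))/(3*sqrt(6*x - 5)), which equals f(x).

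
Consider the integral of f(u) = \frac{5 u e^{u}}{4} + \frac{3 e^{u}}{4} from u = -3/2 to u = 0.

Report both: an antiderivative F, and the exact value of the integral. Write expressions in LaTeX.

Antiderivative: F(u) = \frac{\left(5 u - 2\right) e^{u}}{4}; value = - \frac{1}{2} + \frac{19}{8 e^{\frac{3}{2}}}

Recognize the product-rule pattern: f = v'r + vr' with v = \frac{5 u}{4} - \frac{1}{2}, r = e^{u}, so integration by parts undoes it.
F(u) = \frac{\left(5 u - 2\right) e^{u}}{4} is an antiderivative of f.
Check: d/du[\frac{\left(5 u - 2\right) e^{u}}{4}] = \frac{5 u e^{u}}{4} + \frac{3 e^{u}}{4} = f(u).
F(0) = - \frac{1}{2}; F(-3/2) = - \frac{19}{8 e^{\frac{3}{2}}}.
Integral = F(0) - F(-3/2) = - \frac{1}{2} + \frac{19}{8 e^{\frac{3}{2}}}.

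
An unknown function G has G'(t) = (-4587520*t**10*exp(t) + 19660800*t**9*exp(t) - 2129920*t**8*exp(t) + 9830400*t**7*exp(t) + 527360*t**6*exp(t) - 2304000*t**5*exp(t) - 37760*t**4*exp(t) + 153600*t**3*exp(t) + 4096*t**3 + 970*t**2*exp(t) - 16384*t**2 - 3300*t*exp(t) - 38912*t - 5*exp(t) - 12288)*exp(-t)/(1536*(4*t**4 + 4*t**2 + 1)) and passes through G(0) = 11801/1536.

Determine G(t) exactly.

A first test for any G(t): its t-derivative must equal the given G'(t).
A general antiderivative is (5/3 - t/3)*(5*(4*t**2 - 1/4)**4/4 + 2*exp(-t))/(t**2 + 1/2) + C.
The condition gives C = 11801/1536 - (10265/1536) = 1.
So G(t) = (-327680*t**9*exp(t) + 1638400*t**8*exp(t) + 81920*t**7*exp(t) - 409600*t**6*exp(t) - 7680*t**5*exp(t) + 38400*t**4*exp(t) + 320*t**3*exp(t) + 1472*t**2*exp(t) - 5*t*exp(t) - 2048*t + 1561*exp(t) + 10240)/(3072*t**2*exp(t) + 1536*exp(t)).
Check: d/dt[(-327680*t**9*exp(t) + 1638400*t**8*exp(t) + 81920*t**7*exp(t) - 409600*t**6*exp(t) - 7680*t**5*exp(t) + 38400*t**4*exp(t) + 320*t**3*exp(t) + 1472*t**2*exp(t) - 5*t*exp(t) - 2048*t + 1561*exp(t) + 10240)/(3072*t**2*exp(t) + 1536*exp(t))] = (-4587520*t**10*exp(t) + 19660800*t**9*exp(t) - 2129920*t**8*exp(t) + 9830400*t**7*exp(t) + 527360*t**6*exp(t) - 2304000*t**5*exp(t) - 37760*t**4*exp(t) + 153600*t**3*exp(t) + 4096*t**3 + 970*t**2*exp(t) - 16384*t**2 - 3300*t*exp(t) - 38912*t - 5*exp(t) - 12288)/(6144*t**4*exp(t) + 6144*t**2*exp(t) + 1536*exp(t)), which equals G'(t).

G(t) = (-327680*t**9*exp(t) + 1638400*t**8*exp(t) + 81920*t**7*exp(t) - 409600*t**6*exp(t) - 7680*t**5*exp(t) + 38400*t**4*exp(t) + 320*t**3*exp(t) + 1472*t**2*exp(t) - 5*t*exp(t) - 2048*t + 1561*exp(t) + 10240)/(3072*t**2*exp(t) + 1536*exp(t))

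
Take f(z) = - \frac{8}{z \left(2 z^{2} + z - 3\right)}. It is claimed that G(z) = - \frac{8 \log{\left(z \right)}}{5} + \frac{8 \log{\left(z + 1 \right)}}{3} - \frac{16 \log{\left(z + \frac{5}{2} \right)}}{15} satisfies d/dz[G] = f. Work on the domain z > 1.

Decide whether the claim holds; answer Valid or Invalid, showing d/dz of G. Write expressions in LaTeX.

d/dz[G] = - \frac{8}{2 z^{3} + 7 z^{2} + 5 z}
d/dz[G] - f(z) = \frac{48 z + 64}{4 z^{5} + 16 z^{4} + 11 z^{3} - 16 z^{2} - 15 z} != 0.

Invalid: d/dz[G] - f = \frac{48 z + 64}{4 z^{5} + 16 z^{4} + 11 z^{3} - 16 z^{2} - 15 z}, which is not 0.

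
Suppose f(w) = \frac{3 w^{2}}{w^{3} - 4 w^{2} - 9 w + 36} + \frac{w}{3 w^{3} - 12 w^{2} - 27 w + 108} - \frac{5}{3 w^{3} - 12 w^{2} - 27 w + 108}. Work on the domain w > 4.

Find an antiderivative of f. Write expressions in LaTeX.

An antiderivative is F(w) = \frac{858 \log{\left(w - 4 \right)} - 553 \log{\left(w - 3 \right)} + 73 \log{\left(w + 3 \right)}}{126}.

Factor the denominator (3 \left(w - 4\right) \left(w - 3\right) \left(w + 3\right)) and decompose: f = \frac{73}{126 \left(w + 3\right)} - \frac{79}{18 \left(w - 3\right)} + \frac{143}{21 \left(w - 4\right)}; each piece integrates to a log, atan, or power term.
Check: d/dw[\frac{858 \log{\left(w - 4 \right)} - 553 \log{\left(w - 3 \right)} + 73 \log{\left(w + 3 \right)}}{126}] = \frac{9 w^{2} + w - 5}{3 w^{3} - 12 w^{2} - 27 w + 108}, which equals f(w).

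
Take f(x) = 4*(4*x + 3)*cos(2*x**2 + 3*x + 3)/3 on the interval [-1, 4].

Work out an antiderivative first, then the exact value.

The substitution u = 2*x**2 + 3*x + 3 works: f is exactly (dF/du)*(du/dx) for that inner function.
F(x) = 4*sin(2*x**2 + 3*x + 3)/3 is an antiderivative of f.
Check: d/dx[4*sin(2*x**2 + 3*x + 3)/3] = 16*x*cos(2*x**2 + 3*x + 3)/3 + 4*cos(2*x**2 + 3*x + 3), which equals f(x).
F(4) = 4*sin(47)/3; F(-1) = 4*sin(2)/3.
Integral = F(4) - F(-1) = -4*sin(2)/3 + 4*sin(47)/3.

Antiderivative: F(x) = 4*sin(2*x**2 + 3*x + 3)/3; value = -4*sin(2)/3 + 4*sin(47)/3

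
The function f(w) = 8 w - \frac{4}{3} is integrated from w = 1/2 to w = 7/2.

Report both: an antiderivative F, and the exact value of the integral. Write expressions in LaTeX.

Any candidate F(w) must reproduce f(w) exactly when differentiated.
F(w) = 4 w^{2} - \frac{4 w}{3} is an antiderivative of f.
Check: d/dw[4 w^{2} - \frac{4 w}{3}] = 8 w - \frac{4}{3} = f(w).
F(7/2) = \frac{133}{3}; F(1/2) = \frac{1}{3}.
Integral = F(7/2) - F(1/2) = 44.

Antiderivative: F(w) = 4 w^{2} - \frac{4 w}{3}; value = 44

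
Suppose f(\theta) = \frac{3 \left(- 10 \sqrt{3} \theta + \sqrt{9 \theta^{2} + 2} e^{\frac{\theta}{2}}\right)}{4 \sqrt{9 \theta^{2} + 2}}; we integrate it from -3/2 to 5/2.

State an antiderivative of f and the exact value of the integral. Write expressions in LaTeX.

Antiderivative: F(\theta) = \frac{\sqrt{3} \left(- 5 \sqrt{9 \theta^{2} + 2} + 3 \sqrt{3} e^{\frac{\theta}{2}}\right)}{6}; value = - \frac{5 \sqrt{699}}{12} - \frac{3}{2 e^{\frac{3}{4}}} + \frac{3 e^{\frac{5}{4}}}{2} + \frac{5 \sqrt{267}}{12}

A candidate is checked by its d/d\theta: the result must match f(\theta).
F(\theta) = \frac{\sqrt{3} \left(- 5 \sqrt{9 \theta^{2} + 2} + 3 \sqrt{3} e^{\frac{\theta}{2}}\right)}{6} is an antiderivative of f.
Check: d/d\theta[\frac{\sqrt{3} \left(- 5 \sqrt{9 \theta^{2} + 2} + 3 \sqrt{3} e^{\frac{\theta}{2}}\right)}{6}] = \frac{- 30 \sqrt{3} \theta + 3 \sqrt{9 \theta^{2} + 2} e^{\frac{\theta}{2}}}{4 \sqrt{9 \theta^{2} + 2}}, which equals f(\theta).
F(5/2) = - \frac{5 \sqrt{699}}{12} + \frac{3 e^{\frac{5}{4}}}{2}; F(-3/2) = - \frac{5 \sqrt{267}}{12} + \frac{3}{2 e^{\frac{3}{4}}}.
Integral = F(5/2) - F(-3/2) = - \frac{5 \sqrt{699}}{12} - \frac{3}{2 e^{\frac{3}{4}}} + \frac{3 e^{\frac{5}{4}}}{2} + \frac{5 \sqrt{267}}{12}.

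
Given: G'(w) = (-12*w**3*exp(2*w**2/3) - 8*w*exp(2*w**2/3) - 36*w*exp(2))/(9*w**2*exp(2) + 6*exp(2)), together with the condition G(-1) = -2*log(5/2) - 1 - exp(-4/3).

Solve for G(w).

G(w) = -exp(-2)*exp(2*w**2/3) - 2*log(3*w**2/2 + 1) - 1

Whatever form G(w) takes, its d/dw must return the stated G'(w).
A general antiderivative is -exp(2*w**2/3 - 2) - 2*log(3*w**2/2 + 1) + C.
The condition gives C = -2*log(5/2) - 1 - exp(-4/3) - (-2*log(5/2) - exp(-4/3)) = -1.
So G(w) = -exp(-2)*exp(2*w**2/3) - 2*log(3*w**2/2 + 1) - 1.
Check: d/dw[-exp(-2)*exp(2*w**2/3) - 2*log(3*w**2/2 + 1) - 1] = (-12*w**3*exp(2*w**2/3) - 8*w*exp(2*w**2/3) - 36*w*exp(2))/(9*w**2*exp(2) + 6*exp(2)) = G'(w).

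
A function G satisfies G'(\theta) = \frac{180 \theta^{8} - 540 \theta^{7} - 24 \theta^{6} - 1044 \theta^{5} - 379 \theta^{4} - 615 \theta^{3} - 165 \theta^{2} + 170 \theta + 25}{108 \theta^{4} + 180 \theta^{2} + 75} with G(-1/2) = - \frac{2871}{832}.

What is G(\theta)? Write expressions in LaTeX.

For G(\theta) to be correct, d/d\theta[G] must agree with the stated G'(\theta) identically.
A general antiderivative is \frac{\theta^{5}}{3} - \frac{5 \theta^{4}}{4} - \theta^{3} - \frac{2 \theta^{2}}{3} + \frac{\theta}{3} - 1 - \frac{5}{2 \left(2 \theta^{2} + \frac{5}{3}\right)} + C.
The condition gives C = - \frac{2871}{832} - (- \frac{2039}{832}) = -1.
So G(\theta) = \frac{\theta^{5}}{3} - \frac{5 \theta^{4}}{4} - \theta^{3} - \frac{2 \theta^{2}}{3} + \frac{\theta}{3} - 2 - \frac{5}{4 \theta^{2} + \frac{10}{3}}.
Check: d/d\theta[\frac{\theta^{5}}{3} - \frac{5 \theta^{4}}{4} - \theta^{3} - \frac{2 \theta^{2}}{3} + \frac{\theta}{3} - 2 - \frac{5}{4 \theta^{2} + \frac{10}{3}}] = \frac{180 \theta^{8} - 540 \theta^{7} - 24 \theta^{6} - 1044 \theta^{5} - 379 \theta^{4} - 615 \theta^{3} - 165 \theta^{2} + 170 \theta + 25}{108 \theta^{4} + 180 \theta^{2} + 75} = G'(\theta).

G(\theta) = \frac{\theta^{5}}{3} - \frac{5 \theta^{4}}{4} - \theta^{3} - \frac{2 \theta^{2}}{3} + \frac{\theta}{3} - 2 - \frac{5}{4 \theta^{2} + \frac{10}{3}}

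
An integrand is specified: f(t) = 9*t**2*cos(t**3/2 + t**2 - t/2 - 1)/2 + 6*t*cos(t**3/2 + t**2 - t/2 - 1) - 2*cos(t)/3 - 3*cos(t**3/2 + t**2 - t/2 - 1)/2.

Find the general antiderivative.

Integrate term by term and add the pieces.
Check: d/dt[-(2*sin(t) - 9*sin(t**3/2 + t**2 - t/2 - 1))/3] = 9*t**2*cos(t**3/2 + t**2 - t/2 - 1)/2 + 6*t*cos(t**3/2 + t**2 - t/2 - 1) - 2*cos(t)/3 - 3*cos(t**3/2 + t**2 - t/2 - 1)/2 = f(t).

F(t) = -(2*sin(t) - 9*sin(t**3/2 + t**2 - t/2 - 1))/3 + C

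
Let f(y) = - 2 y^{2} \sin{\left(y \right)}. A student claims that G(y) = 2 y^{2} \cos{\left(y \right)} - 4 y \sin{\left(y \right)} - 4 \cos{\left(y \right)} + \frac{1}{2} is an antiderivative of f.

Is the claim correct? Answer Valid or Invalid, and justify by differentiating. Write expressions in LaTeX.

d/dy[G] = - 2 y^{2} \sin{\left(y \right)}
This equals f(y) exactly, so the claim holds.

Valid - the claim checks out under differentiation.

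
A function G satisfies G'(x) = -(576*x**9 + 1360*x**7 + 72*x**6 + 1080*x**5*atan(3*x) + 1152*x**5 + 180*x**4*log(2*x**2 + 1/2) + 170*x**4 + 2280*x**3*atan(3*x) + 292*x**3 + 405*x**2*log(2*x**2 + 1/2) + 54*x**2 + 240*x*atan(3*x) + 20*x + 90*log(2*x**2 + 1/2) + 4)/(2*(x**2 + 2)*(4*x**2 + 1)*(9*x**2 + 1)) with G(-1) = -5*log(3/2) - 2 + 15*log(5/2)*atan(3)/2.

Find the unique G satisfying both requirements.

Recover the given G'(x) by differentiating a candidate G(x); any mismatch rules it out.
A general antiderivative is -2*x**4 - x - 5*log(x**2/2 + 1) - 15*log(2*x**2 + 1/2)*atan(3*x)/2 + C.
The condition gives C = -5*log(3/2) - 2 + 15*log(5/2)*atan(3)/2 - (-5*log(3/2) - 1 + 15*log(5/2)*atan(3)/2) = -1.
So G(x) = -2*x**4 - x - 5*log(x**2/2 + 1) - 15*log(2*x**2 + 1/2)*atan(3*x)/2 - 1.
Check: d/dx[-2*x**4 - x - 5*log(x**2/2 + 1) - 15*log(2*x**2 + 1/2)*atan(3*x)/2 - 1] = (-576*x**9 - 1360*x**7 - 72*x**6 - 1080*x**5*atan(3*x) - 1152*x**5 - 180*x**4*log(2*x**2 + 1/2) - 170*x**4 - 2280*x**3*atan(3*x) - 292*x**3 - 405*x**2*log(2*x**2 + 1/2) - 54*x**2 - 240*x*atan(3*x) - 20*x - 90*log(2*x**2 + 1/2) - 4)/(72*x**6 + 170*x**4 + 54*x**2 + 4), which equals G'(x).

G(x) = -2*x**4 - x - 5*log(x**2/2 + 1) - 15*log(2*x**2 + 1/2)*atan(3*x)/2 - 1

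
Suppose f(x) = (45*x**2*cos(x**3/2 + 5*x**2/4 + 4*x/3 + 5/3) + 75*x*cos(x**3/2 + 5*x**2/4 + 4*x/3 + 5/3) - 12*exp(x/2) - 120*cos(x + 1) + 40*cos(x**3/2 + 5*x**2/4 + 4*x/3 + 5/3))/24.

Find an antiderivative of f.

An antiderivative is F(x) = (-4*exp(x/2) - 20*sin(x + 1) + 5*sin(x**3/2 + 5*x**2/4 + 4*x/3 + 5/3))/4.

A first test for any F(x): its x-derivative must equal f(x) identically.
Check: d/dx[(-4*exp(x/2) - 20*sin(x + 1) + 5*sin(x**3/2 + 5*x**2/4 + 4*x/3 + 5/3))/4] = 15*x**2*cos(x**3/2 + 5*x**2/4 + 4*x/3 + 5/3)/8 + 25*x*cos(x**3/2 + 5*x**2/4 + 4*x/3 + 5/3)/8 - exp(x/2)/2 - 5*cos(x + 1) + 5*cos(x**3/2 + 5*x**2/4 + 4*x/3 + 5/3)/3, which equals f(x).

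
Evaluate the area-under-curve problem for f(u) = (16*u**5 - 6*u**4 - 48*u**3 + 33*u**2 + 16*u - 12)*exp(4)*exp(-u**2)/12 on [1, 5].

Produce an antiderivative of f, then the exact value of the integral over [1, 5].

Antiderivative: F(u) = -2*u**4*exp(4)*exp(-u**2)/3 + u**3*exp(4)*exp(-u**2)/4 + 2*u**2*exp(4)*exp(-u**2)/3 - u*exp(4)*exp(-u**2); value = -1495*exp(-21)/4 + 3*exp(3)/4

Recognize the product-rule pattern: f = v'r + vr' with v = -2*u**4/3 + u**3/4 + 2*u**2/3 - u, r = exp(4 - u**2), so integration by parts undoes it.
F(u) = -2*u**4*exp(4)*exp(-u**2)/3 + u**3*exp(4)*exp(-u**2)/4 + 2*u**2*exp(4)*exp(-u**2)/3 - u*exp(4)*exp(-u**2) is an antiderivative of f.
Check: d/du[-2*u**4*exp(4)*exp(-u**2)/3 + u**3*exp(4)*exp(-u**2)/4 + 2*u**2*exp(4)*exp(-u**2)/3 - u*exp(4)*exp(-u**2)] = (16*u**5*exp(4) - 6*u**4*exp(4) - 48*u**3*exp(4) + 33*u**2*exp(4) + 16*u*exp(4) - 12*exp(4))*exp(-u**2)/12, which equals f(u).
F(5) = -1495*exp(-21)/4; F(1) = -3*exp(3)/4.
Integral = F(5) - F(1) = -1495*exp(-21)/4 + 3*exp(3)/4.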